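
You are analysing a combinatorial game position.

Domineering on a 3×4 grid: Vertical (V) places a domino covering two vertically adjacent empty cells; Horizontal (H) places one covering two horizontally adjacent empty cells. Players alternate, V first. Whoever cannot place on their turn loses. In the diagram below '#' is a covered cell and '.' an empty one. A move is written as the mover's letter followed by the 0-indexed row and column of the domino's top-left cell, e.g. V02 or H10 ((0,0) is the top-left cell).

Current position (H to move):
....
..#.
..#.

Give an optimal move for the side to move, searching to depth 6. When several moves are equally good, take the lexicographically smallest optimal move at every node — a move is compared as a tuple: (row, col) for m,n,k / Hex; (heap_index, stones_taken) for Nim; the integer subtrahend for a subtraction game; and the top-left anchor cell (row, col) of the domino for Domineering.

H's best at [..../..#./..#.]: H10

p1 H@[..../..#./..#.]: H00[##../..#./..#.]-1 H01[.##./..#./..#.]-1 H02[..##/..#./..#.]-1 H10[..../###./..#.]+1* H20[..../..#./###.]-1
p2 V@[..../###./..#.]: V03[...#/####/..#.]-1* V13[..../####/..##]-1
p3 H@[...#/####/..#.]: H00[##.#/####/..#.]+1* H01[.###/####/..#.]+1 H20[...#/####/###.]+1
p4 V@[##.#/####/..#.] terminal -1; root [..../..#./..#.] d6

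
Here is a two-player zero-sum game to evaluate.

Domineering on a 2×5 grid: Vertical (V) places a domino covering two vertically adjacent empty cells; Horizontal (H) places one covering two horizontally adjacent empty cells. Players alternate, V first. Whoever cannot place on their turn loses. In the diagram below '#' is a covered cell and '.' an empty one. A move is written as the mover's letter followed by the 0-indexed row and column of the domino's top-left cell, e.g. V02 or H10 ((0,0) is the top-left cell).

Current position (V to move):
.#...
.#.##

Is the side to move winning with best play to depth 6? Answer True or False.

V winning at [.#.../.#.##]: True

ply 1, V at .#.../.#.## | V00=-1→##.../##.##; V02=+1→.##../.####*
ply 2, H at .##../.#### | H03=-1→.####/.####*
ply 3, V at .####/.#### | V00=+1→#####/#####*
ply 4: #####/##### is terminal -1 (H); from .#.../.#.## depth 6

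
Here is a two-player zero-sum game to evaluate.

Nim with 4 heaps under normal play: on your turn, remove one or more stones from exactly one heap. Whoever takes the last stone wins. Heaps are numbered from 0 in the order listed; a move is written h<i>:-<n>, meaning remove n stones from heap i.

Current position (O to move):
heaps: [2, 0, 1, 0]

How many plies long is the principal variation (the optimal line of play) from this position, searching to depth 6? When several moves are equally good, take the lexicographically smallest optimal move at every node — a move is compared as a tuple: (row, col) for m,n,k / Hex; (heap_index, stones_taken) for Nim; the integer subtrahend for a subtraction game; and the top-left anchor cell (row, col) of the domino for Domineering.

ply 1, O at (2,0,1,0) | h0:-1=+1→(1,0,1,0)*; h0:-2=-1→(0,0,1,0); h2:-1=-1→(2,0,0,0)
ply 2, X at (1,0,1,0) | h0:-1=-1→(0,0,1,0)*; h2:-1=-1→(1,0,0,0)
ply 3, O at (0,0,1,0) | h2:-1=+1→(0,0,0,0)*
ply 4: (0,0,0,0) is terminal -1 (X); from (2,0,1,0) depth 6

PV length from [(2,0,1,0)]: 3 plies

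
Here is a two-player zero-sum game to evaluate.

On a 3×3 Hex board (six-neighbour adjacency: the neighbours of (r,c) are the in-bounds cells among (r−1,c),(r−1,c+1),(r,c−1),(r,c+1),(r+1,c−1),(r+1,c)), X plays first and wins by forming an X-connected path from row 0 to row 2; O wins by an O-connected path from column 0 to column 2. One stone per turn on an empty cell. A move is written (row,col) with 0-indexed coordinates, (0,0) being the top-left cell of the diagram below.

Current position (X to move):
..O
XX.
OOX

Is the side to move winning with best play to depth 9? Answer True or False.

X winning at [..O/XX./OOX]: True

p1 X@[..O/XX./OOX]: (0,0)[X.O/XX./OOX]-1 (0,1)[.XO/XX./OOX]-1 (1,2)[..O/XXX/OOX]+1*
p2 O@[..O/XXX/OOX]: (0,0)[O.O/XXX/OOX]-1* (0,1)[.OO/XXX/OOX]-1
p3 X@[O.O/XXX/OOX]: (0,1)[OXO/XXX/OOX]+1*
p4 O@[OXO/XXX/OOX] terminal -1; root [..O/XX./OOX] d9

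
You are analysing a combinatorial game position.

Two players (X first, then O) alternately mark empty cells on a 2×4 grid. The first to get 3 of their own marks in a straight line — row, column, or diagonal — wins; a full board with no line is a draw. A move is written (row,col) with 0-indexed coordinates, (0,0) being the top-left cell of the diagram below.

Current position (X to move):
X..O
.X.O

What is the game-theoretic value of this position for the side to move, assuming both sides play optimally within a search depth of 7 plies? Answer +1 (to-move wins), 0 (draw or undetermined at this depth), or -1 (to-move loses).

ply 1, X at X..O/.X.O | (0,1)=+0→XX.O/.X.O*; (0,2)=+0→X.XO/.X.O; (1,0)=+0→X..O/XX.O; (1,2)=+0→X..O/.XXO
ply 2, O at XX.O/.X.O | (0,2)=+0→XXOO/.X.O*; (1,0)=-1→XX.O/OX.O; (1,2)=-1→XX.O/.XOO
ply 3, X at XXOO/.X.O | (1,0)=+0→XXOO/XX.O*; (1,2)=+0→XXOO/.XXO
ply 4, O at XXOO/XX.O | (1,2)=+0→XXOO/XXOO*
ply 5: XXOO/XXOO is terminal +0 (X); from X..O/.X.O depth 7

value(X..O/.X.O, X) = 0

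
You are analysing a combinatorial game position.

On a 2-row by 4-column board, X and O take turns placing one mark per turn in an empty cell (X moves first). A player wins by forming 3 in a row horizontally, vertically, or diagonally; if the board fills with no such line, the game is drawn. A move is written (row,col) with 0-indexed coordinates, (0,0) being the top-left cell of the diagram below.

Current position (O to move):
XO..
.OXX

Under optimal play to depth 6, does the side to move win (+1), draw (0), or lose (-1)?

value(XO../.OXX, O) = 0

ply 1, O at XO../.OXX | (0,2)=+0→XOO./.OXX*; (0,3)=+0→XO.O/.OXX; (1,0)=+0→XO../OOXX
ply 2, X at XOO./.OXX | (0,3)=+0→XOOX/.OXX*; (1,0)=-1→XOO./XOXX
ply 3, O at XOOX/.OXX | (1,0)=+0→XOOX/OOXX*
ply 4: XOOX/OOXX is terminal +0 (X); from XO../.OXX depth 6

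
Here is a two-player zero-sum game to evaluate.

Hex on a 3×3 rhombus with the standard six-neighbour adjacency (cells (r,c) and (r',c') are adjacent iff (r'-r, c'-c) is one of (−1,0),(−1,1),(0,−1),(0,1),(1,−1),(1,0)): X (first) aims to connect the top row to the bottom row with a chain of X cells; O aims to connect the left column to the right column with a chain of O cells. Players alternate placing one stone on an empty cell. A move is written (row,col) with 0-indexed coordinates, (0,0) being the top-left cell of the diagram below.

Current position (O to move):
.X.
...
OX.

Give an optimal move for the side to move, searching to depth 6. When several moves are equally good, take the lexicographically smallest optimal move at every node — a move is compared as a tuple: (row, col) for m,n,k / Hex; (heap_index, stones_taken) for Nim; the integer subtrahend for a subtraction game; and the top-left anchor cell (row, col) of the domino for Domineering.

[.X./.../OX.] O move#1: (0,0):-1/OX./.../OX., (0,2):-1/.XO/.../OX., (1,0):-1/.X./O../OX., (1,1):+1/.X./.O./OX.*, (1,2):-1/.X./..O/OX., (2,2):-1/.X./.../OXO
[.X./.O./OX.] X move#2: (0,0):-1/XX./.O./OX.*, (0,2):-1/.XX/.O./OX., (1,0):-1/.X./XO./OX., (1,2):-1/.X./.OX/OX., (2,2):-1/.X./.O./OXX
[XX./.O./OX.] O move#3: (0,2):+1/XXO/.O./OX.*, (1,0):+1/XX./OO./OX., (1,2):+1/XX./.OO/OX., (2,2):+1/XX./.O./OXO
[XXO/.O./OX.] end (terminal -1, X#4); searched .X./.../OX. to 6

O's best at [.X./.../OX.]: (1,1)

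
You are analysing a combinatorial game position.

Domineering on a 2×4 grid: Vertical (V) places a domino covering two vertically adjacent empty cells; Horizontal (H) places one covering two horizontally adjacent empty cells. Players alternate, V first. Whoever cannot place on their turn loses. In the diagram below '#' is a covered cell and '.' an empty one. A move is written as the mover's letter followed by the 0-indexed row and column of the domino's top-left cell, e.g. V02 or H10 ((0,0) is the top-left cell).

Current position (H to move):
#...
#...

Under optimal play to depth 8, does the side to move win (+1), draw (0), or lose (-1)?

ply 1, H at #.../#... | H01=+1→###./#...*; H02=+1→#.##/#...; H11=+1→#.../###.; H12=+1→#.../#.##
ply 2, V at ###./#... | V03=-1→####/#..#*
ply 3, H at ####/#..# | H11=+1→####/####*
ply 4: ####/#### is terminal -1 (V); from #.../#... depth 8

value(#.../#..., H) = +1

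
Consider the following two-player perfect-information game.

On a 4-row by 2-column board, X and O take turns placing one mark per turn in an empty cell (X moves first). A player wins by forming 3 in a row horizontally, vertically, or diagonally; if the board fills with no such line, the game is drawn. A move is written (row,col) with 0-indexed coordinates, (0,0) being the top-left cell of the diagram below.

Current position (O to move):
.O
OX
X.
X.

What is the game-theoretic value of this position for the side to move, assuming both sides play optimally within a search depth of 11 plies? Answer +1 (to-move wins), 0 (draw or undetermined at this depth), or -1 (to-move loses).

p1 O@[.O/OX/X./X.]: (0,0)[OO/OX/X./X.]+0* (2,1)[.O/OX/XO/X.]+0 (3,1)[.O/OX/X./XO]+0
p2 X@[OO/OX/X./X.]: (2,1)[OO/OX/XX/X.]+0* (3,1)[OO/OX/X./XX]+0
p3 O@[OO/OX/XX/X.]: (3,1)[OO/OX/XX/XO]+0*
p4 X@[OO/OX/XX/XO] terminal +0; root [.O/OX/X./X.] d11

value(.O/OX/X./X., O) = 0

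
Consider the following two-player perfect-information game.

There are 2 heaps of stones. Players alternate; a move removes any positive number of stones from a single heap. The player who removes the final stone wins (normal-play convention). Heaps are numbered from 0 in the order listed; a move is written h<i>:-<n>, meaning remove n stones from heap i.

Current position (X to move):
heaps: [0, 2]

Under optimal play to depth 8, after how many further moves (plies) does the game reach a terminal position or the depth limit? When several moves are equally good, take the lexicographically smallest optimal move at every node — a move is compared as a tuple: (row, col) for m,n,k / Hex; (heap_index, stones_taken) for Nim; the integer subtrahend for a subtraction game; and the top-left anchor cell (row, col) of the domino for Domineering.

[(0,2)] X move#1: h1:-1:-1/(0,1), h1:-2:+1/(0,0)*
[(0,0)] end (terminal -1, O#2); searched (0,2) to 8

PV length from [(0,2)]: 1 ply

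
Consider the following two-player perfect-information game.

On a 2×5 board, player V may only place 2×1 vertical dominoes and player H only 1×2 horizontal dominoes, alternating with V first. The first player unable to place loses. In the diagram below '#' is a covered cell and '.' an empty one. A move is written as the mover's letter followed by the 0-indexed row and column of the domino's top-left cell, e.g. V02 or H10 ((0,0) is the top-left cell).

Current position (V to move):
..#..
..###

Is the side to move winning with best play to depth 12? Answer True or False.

V winning at [..#../..###]: True

p1 V@[..#../..###]: V00[#.#../#.###]+1* V01[.##../.####]+1
p2 H@[#.#../#.###]: H03[#.###/#.###]-1*
p3 V@[#.###/#.###]: V01[#####/#####]+1*
p4 H@[#####/#####] terminal -1; root [..#../..###] d12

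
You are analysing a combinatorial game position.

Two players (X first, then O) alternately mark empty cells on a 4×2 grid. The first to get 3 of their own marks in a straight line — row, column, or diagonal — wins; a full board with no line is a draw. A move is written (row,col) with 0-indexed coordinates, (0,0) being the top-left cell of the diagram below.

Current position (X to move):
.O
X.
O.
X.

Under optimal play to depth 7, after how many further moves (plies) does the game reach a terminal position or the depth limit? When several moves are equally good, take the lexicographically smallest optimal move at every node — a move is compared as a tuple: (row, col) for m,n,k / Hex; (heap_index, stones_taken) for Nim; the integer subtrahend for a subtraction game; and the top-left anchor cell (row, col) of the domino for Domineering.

PV length from [.O/X./O./X.]: 4 plies

p1 X@[.O/X./O./X.]: (0,0)[XO/X./O./X.]+0* (1,1)[.O/XX/O./X.]+0 (2,1)[.O/X./OX/X.]+0 (3,1)[.O/X./O./XX]+0
p2 O@[XO/X./O./X.]: (1,1)[XO/XO/O./X.]+0* (2,1)[XO/X./OO/X.]+0 (3,1)[XO/X./O./XO]+0
p3 X@[XO/XO/O./X.]: (2,1)[XO/XO/OX/X.]+0* (3,1)[XO/XO/O./XX]-1
p4 O@[XO/XO/OX/X.]: (3,1)[XO/XO/OX/XO]+0*
p5 X@[XO/XO/OX/XO] terminal +0; root [.O/X./O./X.] d7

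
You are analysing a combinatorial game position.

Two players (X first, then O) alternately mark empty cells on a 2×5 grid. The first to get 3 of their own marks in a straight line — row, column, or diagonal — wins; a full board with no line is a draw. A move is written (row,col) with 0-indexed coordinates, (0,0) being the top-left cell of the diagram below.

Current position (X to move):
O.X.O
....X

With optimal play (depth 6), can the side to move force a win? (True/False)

p1 X@[O.X.O/....X]: (0,1)[OXX.O/....X]+0* (0,3)[O.XXO/....X]+0 (1,0)[O.X.O/X...X]+0 (1,1)[O.X.O/.X..X]+0 (1,2)[O.X.O/..X.X]+0 (1,3)[O.X.O/...XX]+0
p2 O@[OXX.O/....X]: (0,3)[OXXOO/....X]+0* (1,0)[OXX.O/O...X]-1 (1,1)[OXX.O/.O..X]-1 (1,2)[OXX.O/..O.X]-1 (1,3)[OXX.O/...OX]-1
p3 X@[OXXOO/....X]: (1,0)[OXXOO/X...X]+0* (1,1)[OXXOO/.X..X]+0 (1,2)[OXXOO/..X.X]+0 (1,3)[OXXOO/...XX]+0
p4 O@[OXXOO/X...X]: (1,1)[OXXOO/XO..X]+0* (1,2)[OXXOO/X.O.X]+0 (1,3)[OXXOO/X..OX]+0
p5 X@[OXXOO/XO..X]: (1,2)[OXXOO/XOX.X]+0* (1,3)[OXXOO/XO.XX]+0
p6 O@[OXXOO/XOX.X]: (1,3)[OXXOO/XOXOX]+0*
p7 X@[OXXOO/XOXOX] terminal +0; root [O.X.O/....X] d6

X winning at [O.X.O/....X]: False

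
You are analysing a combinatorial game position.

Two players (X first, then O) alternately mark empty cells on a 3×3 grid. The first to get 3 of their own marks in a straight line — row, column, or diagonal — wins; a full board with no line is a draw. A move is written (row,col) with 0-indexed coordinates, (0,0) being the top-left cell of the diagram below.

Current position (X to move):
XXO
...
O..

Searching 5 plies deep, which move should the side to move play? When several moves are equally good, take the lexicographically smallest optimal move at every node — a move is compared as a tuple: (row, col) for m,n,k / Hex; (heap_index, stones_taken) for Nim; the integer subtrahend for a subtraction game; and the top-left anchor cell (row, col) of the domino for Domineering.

[XXO/.../O..] X move#1: (1,0):-1/XXO/X../O.., (1,1):+1/XXO/.X./O..*, (1,2):-1/XXO/..X/O.., (2,1):-1/XXO/.../OX., (2,2):-1/XXO/.../O.X
[XXO/.X./O..] O move#2: (1,0):-1/XXO/OX./O..*, (1,2):-1/XXO/.XO/O.., (2,1):-1/XXO/.X./OO., (2,2):-1/XXO/.X./O.O
[XXO/OX./O..] X move#3: (1,2):+1/XXO/OXX/O..*, (2,1):+1/XXO/OX./OX., (2,2):+1/XXO/OX./O.X
[XXO/OXX/O..] O move#4: (2,1):-1/XXO/OXX/OO.*, (2,2):-1/XXO/OXX/O.O
[XXO/OXX/OO.] X move#5: (2,2):+1/XXO/OXX/OOX*
[XXO/OXX/OOX] end (terminal -1, O#6); searched XXO/.../O.. to 5

X's best at [XXO/.../O..]: (1,1)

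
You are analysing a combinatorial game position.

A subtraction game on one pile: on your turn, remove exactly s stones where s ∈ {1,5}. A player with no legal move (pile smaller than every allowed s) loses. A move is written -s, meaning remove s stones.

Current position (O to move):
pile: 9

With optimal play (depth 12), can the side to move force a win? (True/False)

[9] O move#1: -1:+1/8*, -5:+1/4
[8] X move#2: -1:-1/7*, -5:-1/3
[7] O move#3: -1:+1/6*, -5:+1/2
[6] X move#4: -1:-1/5*, -5:-1/1
[5] O move#5: -1:+1/4*, -5:+1/0
[4] X move#6: -1:-1/3*
[3] O move#7: -1:+1/2*
[2] X move#8: -1:-1/1*
[1] O move#9: -1:+1/0*
[0] end (terminal -1, X#10); searched 9 to 12

O winning at [9]: True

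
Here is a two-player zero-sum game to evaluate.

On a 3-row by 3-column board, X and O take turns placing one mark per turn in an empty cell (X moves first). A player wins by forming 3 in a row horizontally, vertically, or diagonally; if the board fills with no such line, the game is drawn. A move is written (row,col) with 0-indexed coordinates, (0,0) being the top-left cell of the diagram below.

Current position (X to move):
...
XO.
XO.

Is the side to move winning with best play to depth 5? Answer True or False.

X winning at [.../XO./XO.]: True

[.../XO./XO.] X move#1: (0,0):+1/X../XO./XO.*, (0,1):+0/.X./XO./XO., (0,2):-1/..X/XO./XO., (1,2):-1/.../XOX/XO., (2,2):-1/.../XO./XOX
[X../XO./XO.] end (terminal -1, O#2); searched .../XO./XO. to 5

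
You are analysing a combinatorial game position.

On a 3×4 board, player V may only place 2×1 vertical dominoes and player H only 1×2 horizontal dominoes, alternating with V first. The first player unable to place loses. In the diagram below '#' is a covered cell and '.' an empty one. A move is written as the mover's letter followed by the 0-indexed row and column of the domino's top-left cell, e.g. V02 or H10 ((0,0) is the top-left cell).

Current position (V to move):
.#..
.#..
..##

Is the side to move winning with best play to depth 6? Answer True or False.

V winning at [.#../.#../..##]: True

[.#../.#../..##] V move#1: V00:-1/##../##../..##, V02:+1/.##./.##./..##*, V03:+1/.#.#/.#.#/..##, V10:-1/.#../##../#.##
[.##./.##./..##] H move#2: H20:-1/.##./.##./####*
[.##./.##./####] V move#3: V00:+1/###./###./####*, V03:+1/.###/.###/####
[###./###./####] end (terminal -1, H#4); searched .#../.#../..## to 6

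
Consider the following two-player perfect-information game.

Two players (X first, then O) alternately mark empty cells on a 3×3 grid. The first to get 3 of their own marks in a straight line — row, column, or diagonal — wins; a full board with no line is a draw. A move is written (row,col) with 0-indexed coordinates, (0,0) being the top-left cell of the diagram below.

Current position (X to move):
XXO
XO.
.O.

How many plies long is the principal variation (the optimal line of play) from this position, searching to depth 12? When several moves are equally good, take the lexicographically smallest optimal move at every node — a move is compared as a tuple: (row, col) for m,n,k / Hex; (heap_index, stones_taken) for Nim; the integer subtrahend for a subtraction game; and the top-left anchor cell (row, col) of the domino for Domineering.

[XXO/XO./.O.] X move#1: (1,2):-1/XXO/XOX/.O., (2,0):+1/XXO/XO./XO.*, (2,2):-1/XXO/XO./.OX
[XXO/XO./XO.] end (terminal -1, O#2); searched XXO/XO./.O. to 12

PV length from [XXO/XO./.O.]: 1 ply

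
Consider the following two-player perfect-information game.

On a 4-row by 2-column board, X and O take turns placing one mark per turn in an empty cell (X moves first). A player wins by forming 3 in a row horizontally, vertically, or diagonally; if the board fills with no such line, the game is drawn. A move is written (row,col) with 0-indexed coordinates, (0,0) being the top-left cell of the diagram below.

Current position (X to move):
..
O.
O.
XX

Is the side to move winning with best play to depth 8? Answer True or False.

p1 X@[../O./O./XX]: (0,0)[X./O./O./XX]+0* (0,1)[.X/O./O./XX]-1 (1,1)[../OX/O./XX]-1 (2,1)[../O./OX/XX]-1
p2 O@[X./O./O./XX]: (0,1)[XO/O./O./XX]+0* (1,1)[X./OO/O./XX]+0 (2,1)[X./O./OO/XX]+0
p3 X@[XO/O./O./XX]: (1,1)[XO/OX/O./XX]+0* (2,1)[XO/O./OX/XX]+0
p4 O@[XO/OX/O./XX]: (2,1)[XO/OX/OO/XX]+0*
p5 X@[XO/OX/OO/XX] terminal +0; root [../O./O./XX] d8

X winning at [../O./O./XX]: False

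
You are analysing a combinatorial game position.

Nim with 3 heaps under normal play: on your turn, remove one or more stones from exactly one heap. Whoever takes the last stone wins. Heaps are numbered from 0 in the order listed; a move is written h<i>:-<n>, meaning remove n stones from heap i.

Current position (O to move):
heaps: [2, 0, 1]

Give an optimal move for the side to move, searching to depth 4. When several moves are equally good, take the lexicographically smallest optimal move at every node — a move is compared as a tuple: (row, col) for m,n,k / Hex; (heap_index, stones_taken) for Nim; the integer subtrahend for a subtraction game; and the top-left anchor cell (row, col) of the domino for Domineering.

[(2,0,1)] O move#1: h0:-1:+1/(1,0,1)*, h0:-2:-1/(0,0,1), h2:-1:-1/(2,0,0)
[(1,0,1)] X move#2: h0:-1:-1/(0,0,1)*, h2:-1:-1/(1,0,0)
[(0,0,1)] O move#3: h2:-1:+1/(0,0,0)*
[(0,0,0)] end (terminal -1, X#4); searched (2,0,1) to 4

O's best at [(2,0,1)]: h0:-1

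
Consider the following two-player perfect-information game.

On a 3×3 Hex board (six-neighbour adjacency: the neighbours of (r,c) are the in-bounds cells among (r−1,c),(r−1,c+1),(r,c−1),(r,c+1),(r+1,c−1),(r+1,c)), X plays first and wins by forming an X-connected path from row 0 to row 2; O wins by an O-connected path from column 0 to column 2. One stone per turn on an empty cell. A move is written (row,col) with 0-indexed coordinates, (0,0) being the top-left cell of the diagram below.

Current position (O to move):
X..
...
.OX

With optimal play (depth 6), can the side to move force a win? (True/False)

ply 1, O at X../.../.OX | (0,1)=-1→XO./.../.OX; (0,2)=-1→X.O/.../.OX; (1,0)=-1→X../O../.OX; (1,1)=+1→X../.O./.OX*; (1,2)=-1→X../..O/.OX; (2,0)=-1→X../.../OOX
ply 2, X at X../.O./.OX | (0,1)=-1→XX./.O./.OX*; (0,2)=-1→X.X/.O./.OX; (1,0)=-1→X../XO./.OX; (1,2)=-1→X../.OX/.OX; (2,0)=-1→X../.O./XOX
ply 3, O at XX./.O./.OX | (0,2)=+1→XXO/.O./.OX*; (1,0)=+1→XX./OO./.OX; (1,2)=+1→XX./.OO/.OX; (2,0)=+1→XX./.O./OOX
ply 4, X at XXO/.O./.OX | (1,0)=-1→XXO/XO./.OX*; (1,2)=-1→XXO/.OX/.OX; (2,0)=-1→XXO/.O./XOX
ply 5, O at XXO/XO./.OX | (1,2)=-1→XXO/XOO/.OX; (2,0)=+1→XXO/XO./OOX*
ply 6: XXO/XO./OOX is terminal -1 (X); from X../.../.OX depth 6

O winning at [X../.../.OX]: True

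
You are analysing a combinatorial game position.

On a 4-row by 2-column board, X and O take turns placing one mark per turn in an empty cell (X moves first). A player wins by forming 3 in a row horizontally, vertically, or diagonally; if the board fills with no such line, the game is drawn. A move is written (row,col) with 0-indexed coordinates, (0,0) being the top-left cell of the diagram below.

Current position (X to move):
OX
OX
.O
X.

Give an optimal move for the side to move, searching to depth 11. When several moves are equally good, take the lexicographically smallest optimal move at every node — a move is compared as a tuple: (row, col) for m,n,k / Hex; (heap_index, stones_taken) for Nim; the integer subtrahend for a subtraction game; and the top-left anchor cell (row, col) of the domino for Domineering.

ply 1, X at OX/OX/.O/X. | (2,0)=+0→OX/OX/XO/X.*; (3,1)=-1→OX/OX/.O/XX
ply 2, O at OX/OX/XO/X. | (3,1)=+0→OX/OX/XO/XO*
ply 3: OX/OX/XO/XO is terminal +0 (X); from OX/OX/.O/X. depth 11

X's best at [OX/OX/.O/X.]: (2,0)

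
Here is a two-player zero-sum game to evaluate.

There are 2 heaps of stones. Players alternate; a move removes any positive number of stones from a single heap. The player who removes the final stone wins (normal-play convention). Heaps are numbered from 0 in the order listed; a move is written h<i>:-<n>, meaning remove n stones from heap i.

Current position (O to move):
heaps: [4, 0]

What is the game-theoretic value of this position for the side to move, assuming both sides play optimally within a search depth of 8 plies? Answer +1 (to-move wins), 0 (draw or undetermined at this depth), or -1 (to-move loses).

ply 1, O at (4,0) | h0:-1=-1→(3,0); h0:-2=-1→(2,0); h0:-3=-1→(1,0); h0:-4=+1→(0,0)*
ply 2: (0,0) is terminal -1 (X); from (4,0) depth 8

value((4,0), O) = +1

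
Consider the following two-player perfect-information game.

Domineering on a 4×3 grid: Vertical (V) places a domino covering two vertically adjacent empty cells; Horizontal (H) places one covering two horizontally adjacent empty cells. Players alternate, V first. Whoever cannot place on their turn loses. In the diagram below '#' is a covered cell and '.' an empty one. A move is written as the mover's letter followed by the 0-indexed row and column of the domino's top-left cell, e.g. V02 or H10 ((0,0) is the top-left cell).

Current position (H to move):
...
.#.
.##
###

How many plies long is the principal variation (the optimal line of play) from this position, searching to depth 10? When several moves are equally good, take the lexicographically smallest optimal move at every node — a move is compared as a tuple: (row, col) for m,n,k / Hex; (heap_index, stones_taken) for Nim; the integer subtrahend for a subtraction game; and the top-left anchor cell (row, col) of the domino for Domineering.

p1 H@[.../.#./.##/###]: H00[##./.#./.##/###]-1* H01[.##/.#./.##/###]-1
p2 V@[##./.#./.##/###]: V02[###/.##/.##/###]+1* V10[##./##./###/###]+1
p3 H@[###/.##/.##/###] terminal -1; root [.../.#./.##/###] d10

PV length from [.../.#./.##/###]: 2 plies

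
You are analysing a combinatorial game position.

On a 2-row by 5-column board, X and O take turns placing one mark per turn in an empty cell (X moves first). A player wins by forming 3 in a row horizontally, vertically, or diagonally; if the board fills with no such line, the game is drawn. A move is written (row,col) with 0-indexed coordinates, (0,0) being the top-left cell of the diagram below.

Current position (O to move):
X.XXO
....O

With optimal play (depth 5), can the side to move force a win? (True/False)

O winning at [X.XXO/....O]: False

ply 1, O at X.XXO/....O | (0,1)=+0→XOXXO/....O*; (1,0)=-1→X.XXO/O...O; (1,1)=-1→X.XXO/.O..O; (1,2)=-1→X.XXO/..O.O; (1,3)=-1→X.XXO/...OO
ply 2, X at XOXXO/....O | (1,0)=+0→XOXXO/X...O*; (1,1)=+0→XOXXO/.X..O; (1,2)=+0→XOXXO/..X.O; (1,3)=+0→XOXXO/...XO
ply 3, O at XOXXO/X...O | (1,1)=+0→XOXXO/XO..O*; (1,2)=+0→XOXXO/X.O.O; (1,3)=+0→XOXXO/X..OO
ply 4, X at XOXXO/XO..O | (1,2)=+0→XOXXO/XOX.O*; (1,3)=+0→XOXXO/XO.XO
ply 5, O at XOXXO/XOX.O | (1,3)=+0→XOXXO/XOXOO*
ply 6: XOXXO/XOXOO is terminal +0 (X); from X.XXO/....O depth 5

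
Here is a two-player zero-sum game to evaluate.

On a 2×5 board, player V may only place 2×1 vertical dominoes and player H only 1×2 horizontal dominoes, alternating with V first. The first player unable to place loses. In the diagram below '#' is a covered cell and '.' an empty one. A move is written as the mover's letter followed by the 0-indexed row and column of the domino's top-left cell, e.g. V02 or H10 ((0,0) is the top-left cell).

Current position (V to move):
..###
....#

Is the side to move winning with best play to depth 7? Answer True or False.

V winning at [..###/....#]: True

[..###/....#] V move#1: V00:-1/#.###/#...#, V01:+1/.####/.#..#*
[.####/.#..#] H move#2: H12:-1/.####/.####*
[.####/.####] V move#3: V00:+1/#####/#####*
[#####/#####] end (terminal -1, H#4); searched ..###/....# to 7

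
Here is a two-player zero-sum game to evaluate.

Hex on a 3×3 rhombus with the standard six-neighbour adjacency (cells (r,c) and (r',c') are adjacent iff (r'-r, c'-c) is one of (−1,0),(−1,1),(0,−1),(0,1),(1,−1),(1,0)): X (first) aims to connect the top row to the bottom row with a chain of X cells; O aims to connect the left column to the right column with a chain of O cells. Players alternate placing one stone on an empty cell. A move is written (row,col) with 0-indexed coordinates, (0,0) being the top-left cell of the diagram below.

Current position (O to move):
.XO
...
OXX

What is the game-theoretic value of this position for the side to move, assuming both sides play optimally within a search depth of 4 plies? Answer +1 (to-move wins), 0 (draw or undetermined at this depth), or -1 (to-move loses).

value(.XO/.../OXX, O) = +1

p1 O@[.XO/.../OXX]: (0,0)[OXO/.../OXX]-1 (1,0)[.XO/O../OXX]-1 (1,1)[.XO/.O./OXX]+1* (1,2)[.XO/..O/OXX]-1
p2 X@[.XO/.O./OXX] terminal -1; root [.XO/.../OXX] d4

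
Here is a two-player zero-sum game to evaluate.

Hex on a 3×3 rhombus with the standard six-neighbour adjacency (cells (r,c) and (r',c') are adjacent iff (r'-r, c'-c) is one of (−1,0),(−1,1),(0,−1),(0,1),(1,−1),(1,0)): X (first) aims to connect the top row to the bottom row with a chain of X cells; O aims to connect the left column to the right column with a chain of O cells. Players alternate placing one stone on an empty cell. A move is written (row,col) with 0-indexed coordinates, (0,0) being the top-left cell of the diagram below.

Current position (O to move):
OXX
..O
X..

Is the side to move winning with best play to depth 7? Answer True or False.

O winning at [OXX/..O/X..]: False

ply 1, O at OXX/..O/X.. | (1,0)=-1→OXX/O.O/X..*; (1,1)=-1→OXX/.OO/X..; (2,1)=-1→OXX/..O/XO.; (2,2)=-1→OXX/..O/X.O
ply 2, X at OXX/O.O/X.. | (1,1)=+1→OXX/OXO/X..*; (2,1)=-1→OXX/O.O/XX.; (2,2)=-1→OXX/O.O/X.X
ply 3: OXX/OXO/X.. is terminal -1 (O); from OXX/..O/X.. depth 7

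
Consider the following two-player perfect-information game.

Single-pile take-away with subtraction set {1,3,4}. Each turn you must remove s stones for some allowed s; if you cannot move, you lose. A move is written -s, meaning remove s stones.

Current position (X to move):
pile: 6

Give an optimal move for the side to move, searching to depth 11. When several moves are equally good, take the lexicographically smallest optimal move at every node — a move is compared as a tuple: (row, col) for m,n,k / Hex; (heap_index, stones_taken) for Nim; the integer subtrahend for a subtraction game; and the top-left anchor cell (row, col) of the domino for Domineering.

[6] X move#1: -1:-1/5, -3:-1/3, -4:+1/2*
[2] O move#2: -1:-1/1*
[1] X move#3: -1:+1/0*
[0] end (terminal -1, O#4); searched 6 to 11

X's best at [6]: -4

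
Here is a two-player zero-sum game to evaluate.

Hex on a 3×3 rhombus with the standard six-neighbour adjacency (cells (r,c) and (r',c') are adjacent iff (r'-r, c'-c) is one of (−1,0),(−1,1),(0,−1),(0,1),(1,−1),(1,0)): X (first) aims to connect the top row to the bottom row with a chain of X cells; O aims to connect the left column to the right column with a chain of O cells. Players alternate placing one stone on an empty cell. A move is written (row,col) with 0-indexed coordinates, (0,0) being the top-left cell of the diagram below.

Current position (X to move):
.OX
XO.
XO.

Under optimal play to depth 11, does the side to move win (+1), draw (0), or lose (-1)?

p1 X@[.OX/XO./XO.]: (0,0)[XOX/XO./XO.]+1* (1,2)[.OX/XOX/XO.]+1 (2,2)[.OX/XO./XOX]+1
p2 O@[XOX/XO./XO.] terminal -1; root [.OX/XO./XO.] d11

value(.OX/XO./XO., X) = +1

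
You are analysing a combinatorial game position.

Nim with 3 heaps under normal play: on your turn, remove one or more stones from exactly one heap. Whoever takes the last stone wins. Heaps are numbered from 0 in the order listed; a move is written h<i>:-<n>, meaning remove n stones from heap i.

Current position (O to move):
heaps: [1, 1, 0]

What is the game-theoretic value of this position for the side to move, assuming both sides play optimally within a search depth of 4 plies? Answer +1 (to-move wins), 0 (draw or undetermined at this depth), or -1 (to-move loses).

p1 O@[(1,1,0)]: h0:-1[(0,1,0)]-1* h1:-1[(1,0,0)]-1
p2 X@[(0,1,0)]: h1:-1[(0,0,0)]+1*
p3 O@[(0,0,0)] terminal -1; root [(1,1,0)] d4

value((1,1,0), O) = -1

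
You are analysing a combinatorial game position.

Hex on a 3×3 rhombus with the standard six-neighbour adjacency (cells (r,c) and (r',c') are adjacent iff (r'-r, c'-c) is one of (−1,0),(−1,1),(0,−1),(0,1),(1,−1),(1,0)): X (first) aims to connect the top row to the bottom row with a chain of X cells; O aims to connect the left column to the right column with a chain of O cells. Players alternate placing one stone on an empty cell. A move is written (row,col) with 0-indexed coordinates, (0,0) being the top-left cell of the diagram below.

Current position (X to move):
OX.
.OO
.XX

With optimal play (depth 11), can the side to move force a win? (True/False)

p1 X@[OX./.OO/.XX]: (0,2)[OXX/.OO/.XX]-1* (1,0)[OX./XOO/.XX]-1 (2,0)[OX./.OO/XXX]-1
p2 O@[OXX/.OO/.XX]: (1,0)[OXX/OOO/.XX]+1* (2,0)[OXX/.OO/OXX]+1
p3 X@[OXX/OOO/.XX] terminal -1; root [OX./.OO/.XX] d11

X winning at [OX./.OO/.XX]: False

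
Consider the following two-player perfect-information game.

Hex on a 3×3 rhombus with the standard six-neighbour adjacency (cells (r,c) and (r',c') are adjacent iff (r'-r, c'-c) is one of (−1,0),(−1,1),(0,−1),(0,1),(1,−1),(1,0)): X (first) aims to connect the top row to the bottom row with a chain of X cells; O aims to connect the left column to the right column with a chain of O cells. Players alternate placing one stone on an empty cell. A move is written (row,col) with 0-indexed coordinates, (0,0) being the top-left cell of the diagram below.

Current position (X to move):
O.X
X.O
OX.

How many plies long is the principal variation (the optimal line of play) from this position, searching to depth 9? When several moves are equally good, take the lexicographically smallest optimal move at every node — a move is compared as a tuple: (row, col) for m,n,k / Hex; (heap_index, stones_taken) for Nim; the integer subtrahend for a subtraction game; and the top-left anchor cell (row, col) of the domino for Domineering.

ply 1, X at O.X/X.O/OX. | (0,1)=-1→OXX/X.O/OX.; (1,1)=+1→O.X/XXO/OX.*; (2,2)=-1→O.X/X.O/OXX
ply 2: O.X/XXO/OX. is terminal -1 (O); from O.X/X.O/OX. depth 9

PV length from [O.X/X.O/OX.]: 1 ply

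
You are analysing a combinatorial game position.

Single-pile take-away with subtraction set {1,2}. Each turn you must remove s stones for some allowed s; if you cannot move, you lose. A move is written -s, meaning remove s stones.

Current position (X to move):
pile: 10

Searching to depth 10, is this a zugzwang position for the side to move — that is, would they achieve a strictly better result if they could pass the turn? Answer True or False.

zugzwang(10, X) = False

[10] X move#1: -1:+1/9*, -2:-1/8
[9] O move#2: -1:-1/8*, -2:-1/7
[8] X move#3: -1:-1/7, -2:+1/6*
[6] O move#4: -1:-1/5*, -2:-1/4
[5] X move#5: -1:-1/4, -2:+1/3*
[3] O move#6: -1:-1/2*, -2:-1/1
[2] X move#7: -1:-1/1, -2:+1/0*
[0] end (terminal -1, O#8); searched 10 to 10
if X skipped the turn, O would face:
~ [10] O move#1: -1:+1/9*, -2:-1/8
~ [9] X move#2: -1:-1/8*, -2:-1/7
~ [8] O move#3: -1:-1/7, -2:+1/6*
~ [6] X move#4: -1:-1/5*, -2:-1/4
~ [5] O move#5: -1:-1/4, -2:+1/3*
~ [3] X move#6: -1:-1/2*, -2:-1/1
~ [2] O move#7: -1:-1/1, -2:+1/0*
~ [0] end (terminal -1, X#8); searched 10 to 10
compare (X): move=+1 vs pass=-1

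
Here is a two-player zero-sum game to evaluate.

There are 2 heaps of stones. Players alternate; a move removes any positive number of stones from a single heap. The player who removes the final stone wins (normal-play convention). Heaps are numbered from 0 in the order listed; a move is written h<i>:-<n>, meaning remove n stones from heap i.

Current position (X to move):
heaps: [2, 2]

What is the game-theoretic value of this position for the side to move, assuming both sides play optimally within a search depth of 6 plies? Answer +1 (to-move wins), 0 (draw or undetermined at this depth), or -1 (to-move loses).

value((2,2), X) = -1

p1 X@[(2,2)]: h0:-1[(1,2)]-1* h0:-2[(0,2)]-1 h1:-1[(2,1)]-1 h1:-2[(2,0)]-1
p2 O@[(1,2)]: h0:-1[(0,2)]-1 h1:-1[(1,1)]+1* h1:-2[(1,0)]-1
p3 X@[(1,1)]: h0:-1[(0,1)]-1* h1:-1[(1,0)]-1
p4 O@[(0,1)]: h1:-1[(0,0)]+1*
p5 X@[(0,0)] terminal -1; root [(2,2)] d6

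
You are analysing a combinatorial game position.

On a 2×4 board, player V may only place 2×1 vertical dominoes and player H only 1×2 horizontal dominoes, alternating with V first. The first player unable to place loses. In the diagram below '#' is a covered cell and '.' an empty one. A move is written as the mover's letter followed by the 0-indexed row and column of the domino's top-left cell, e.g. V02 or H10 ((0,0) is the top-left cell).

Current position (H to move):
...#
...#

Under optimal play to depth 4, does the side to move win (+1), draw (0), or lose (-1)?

value(...#/...#, H) = +1

[...#/...#] H move#1: H00:+1/##.#/...#*, H01:+1/.###/...#, H10:+1/...#/##.#, H11:+1/...#/.###
[##.#/...#] V move#2: V02:-1/####/..##*
[####/..##] H move#3: H10:+1/####/####*
[####/####] end (terminal -1, V#4); searched ...#/...# to 4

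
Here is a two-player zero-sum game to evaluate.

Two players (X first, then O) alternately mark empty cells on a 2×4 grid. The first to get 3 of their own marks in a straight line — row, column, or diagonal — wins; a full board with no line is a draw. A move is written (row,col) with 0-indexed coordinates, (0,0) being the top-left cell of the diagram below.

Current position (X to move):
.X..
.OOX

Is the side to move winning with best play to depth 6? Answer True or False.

p1 X@[.X../.OOX]: (0,0)[XX../.OOX]-1 (0,2)[.XX./.OOX]-1 (0,3)[.X.X/.OOX]-1 (1,0)[.X../XOOX]+0*
p2 O@[.X../XOOX]: (0,0)[OX../XOOX]+0* (0,2)[.XO./XOOX]+0 (0,3)[.X.O/XOOX]+0
p3 X@[OX../XOOX]: (0,2)[OXX./XOOX]+0* (0,3)[OX.X/XOOX]+0
p4 O@[OXX./XOOX]: (0,3)[OXXO/XOOX]+0*
p5 X@[OXXO/XOOX] terminal +0; root [.X../.OOX] d6

X winning at [.X../.OOX]: False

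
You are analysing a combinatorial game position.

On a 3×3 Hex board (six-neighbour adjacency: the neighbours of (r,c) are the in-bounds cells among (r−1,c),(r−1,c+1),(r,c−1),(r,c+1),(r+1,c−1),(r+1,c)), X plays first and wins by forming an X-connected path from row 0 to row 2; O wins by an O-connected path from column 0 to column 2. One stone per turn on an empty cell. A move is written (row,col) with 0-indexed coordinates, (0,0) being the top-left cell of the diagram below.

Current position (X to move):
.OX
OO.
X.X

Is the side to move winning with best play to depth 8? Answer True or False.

p1 X@[.OX/OO./X.X]: (0,0)[XOX/OO./X.X]-1 (1,2)[.OX/OOX/X.X]+1* (2,1)[.OX/OO./XXX]-1
p2 O@[.OX/OOX/X.X] terminal -1; root [.OX/OO./X.X] d8

X winning at [.OX/OO./X.X]: True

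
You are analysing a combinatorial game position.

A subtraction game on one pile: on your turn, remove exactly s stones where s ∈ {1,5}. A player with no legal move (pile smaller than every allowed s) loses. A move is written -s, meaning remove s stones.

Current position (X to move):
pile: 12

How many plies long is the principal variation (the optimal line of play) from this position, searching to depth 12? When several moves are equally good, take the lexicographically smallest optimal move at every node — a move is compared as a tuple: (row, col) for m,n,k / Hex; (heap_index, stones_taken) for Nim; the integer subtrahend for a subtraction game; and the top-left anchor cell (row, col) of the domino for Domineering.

ply 1, X at 12 | -1=-1→11*; -5=-1→7
ply 2, O at 11 | -1=+1→10*; -5=+1→6
ply 3, X at 10 | -1=-1→9*; -5=-1→5
ply 4, O at 9 | -1=+1→8*; -5=+1→4
ply 5, X at 8 | -1=-1→7*; -5=-1→3
ply 6, O at 7 | -1=+1→6*; -5=+1→2
ply 7, X at 6 | -1=-1→5*; -5=-1→1
ply 8, O at 5 | -1=+1→4*; -5=+1→0
ply 9, X at 4 | -1=-1→3*
ply 10, O at 3 | -1=+1→2*
ply 11, X at 2 | -1=-1→1*
ply 12, O at 1 | -1=+1→0*
ply 13: 0 is terminal -1 (X); from 12 depth 12

PV length from [12]: 12 plies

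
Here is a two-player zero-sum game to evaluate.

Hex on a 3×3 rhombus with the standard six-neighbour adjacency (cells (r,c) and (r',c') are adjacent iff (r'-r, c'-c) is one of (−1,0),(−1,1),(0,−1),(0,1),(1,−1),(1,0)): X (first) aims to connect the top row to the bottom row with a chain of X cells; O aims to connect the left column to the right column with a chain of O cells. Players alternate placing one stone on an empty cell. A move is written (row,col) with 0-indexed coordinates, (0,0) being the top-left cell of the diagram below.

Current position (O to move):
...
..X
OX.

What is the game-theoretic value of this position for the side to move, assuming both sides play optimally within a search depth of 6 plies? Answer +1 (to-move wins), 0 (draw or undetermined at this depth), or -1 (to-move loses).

value(.../..X/OX., O) = +1

ply 1, O at .../..X/OX. | (0,0)=-1→O../..X/OX.; (0,1)=-1→.O./..X/OX.; (0,2)=+1→..O/..X/OX.*; (1,0)=-1→.../O.X/OX.; (1,1)=-1→.../.OX/OX.; (2,2)=-1→.../..X/OXO
ply 2, X at ..O/..X/OX. | (0,0)=-1→X.O/..X/OX.*; (0,1)=-1→.XO/..X/OX.; (1,0)=-1→..O/X.X/OX.; (1,1)=-1→..O/.XX/OX.; (2,2)=-1→..O/..X/OXX
ply 3, O at X.O/..X/OX. | (0,1)=+1→XOO/..X/OX.*; (1,0)=+1→X.O/O.X/OX.; (1,1)=+1→X.O/.OX/OX.; (2,2)=-1→X.O/..X/OXO
ply 4, X at XOO/..X/OX. | (1,0)=-1→XOO/X.X/OX.*; (1,1)=-1→XOO/.XX/OX.; (2,2)=-1→XOO/..X/OXX
ply 5, O at XOO/X.X/OX. | (1,1)=+1→XOO/XOX/OX.*; (2,2)=-1→XOO/X.X/OXO
ply 6: XOO/XOX/OX. is terminal -1 (X); from .../..X/OX. depth 6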